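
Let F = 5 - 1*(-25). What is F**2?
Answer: 900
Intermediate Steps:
F = 30 (F = 5 + 25 = 30)
F**2 = 30**2 = 900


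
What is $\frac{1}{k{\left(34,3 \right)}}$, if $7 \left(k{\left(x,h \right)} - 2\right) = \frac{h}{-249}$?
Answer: $\frac{581}{1161} \approx 0.50043$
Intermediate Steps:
$k{\left(x,h \right)} = 2 - \frac{h}{1743}$ ($k{\left(x,h \right)} = 2 + \frac{h \frac{1}{-249}}{7} = 2 + \frac{h \left(- \frac{1}{249}\right)}{7} = 2 + \frac{\left(- \frac{1}{249}\right) h}{7} = 2 - \frac{h}{1743}$)
$\frac{1}{k{\left(34,3 \right)}} = \frac{1}{2 - \frac{1}{581}} = \frac{1}{\frac{1161}{581}} = \frac{581}{1161}$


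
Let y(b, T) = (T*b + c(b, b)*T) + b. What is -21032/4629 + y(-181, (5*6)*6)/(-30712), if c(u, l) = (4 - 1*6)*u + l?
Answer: -645096935/142165848 ≈ -4.5376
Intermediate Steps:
c(u, l) = l - 2*u (c(u, l) = (4 - 6)*u + l = -2*u + l = l - 2*u)
y(b, T) = b (y(b, T) = (T*b + (b - 2*b)*T) + b = (T*b + (-b)*T) + b = (T*b - T*b) + b = 0 + b = b)
-21032/4629 + y(-181, (5*6)*6)/(-30712) = -21032/4629 - 181/(-30712) = -21032*1/4629 - 181*(-1/30712) = -21032/4629 + 181/30712 = -645096935/142165848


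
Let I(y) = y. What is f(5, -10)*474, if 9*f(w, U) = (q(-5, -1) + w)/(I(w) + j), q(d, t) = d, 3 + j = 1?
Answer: 0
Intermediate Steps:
j = -2 (j = -3 + 1 = -2)
f(w, U) = (-5 + w)/(9*(-2 + w)) (f(w, U) = ((-5 + w)/(w - 2))/9 = ((-5 + w)/(-2 + w))/9 = (-5 + w)/(9*(-2 + w)))
f(5, -10)*474 = ((-5 + 5)/(9*(-2 + 5)))*474 = ((1/9)*0/3)*474 = ((1/9)*(1/3)*0)*474 = 0*474 = 0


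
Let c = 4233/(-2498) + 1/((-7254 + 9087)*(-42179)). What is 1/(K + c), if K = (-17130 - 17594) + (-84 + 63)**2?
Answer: -193130639286/6621424977259367 ≈ -2.9168e-5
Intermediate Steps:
K = -34283 (K = -34724 + (-21)**2 = -34724 + 441 = -34283)
c = -327270617429/193130639286 (c = 4233*(-1/2498) - 1/42179/1833 = -4233/2498 + (1/1833)*(-1/42179) = -4233/2498 - 1/77314107 = -327270617429/193130639286 ≈ -1.6946)
1/(K + c) = 1/(-34283 - 327270617429/193130639286) = 1/(-6621424977259367/193130639286) = -193130639286/6621424977259367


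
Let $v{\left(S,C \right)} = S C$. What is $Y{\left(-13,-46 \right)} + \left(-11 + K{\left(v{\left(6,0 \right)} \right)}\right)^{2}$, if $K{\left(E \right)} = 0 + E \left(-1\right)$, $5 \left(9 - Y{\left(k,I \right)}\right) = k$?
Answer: $\frac{663}{5} \approx 132.6$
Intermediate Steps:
$Y{\left(k,I \right)} = 9 - \frac{k}{5}$
$v{\left(S,C \right)} = C S$
$K{\left(E \right)} = - E$ ($K{\left(E \right)} = 0 - E = - E$)
$Y{\left(-13,-46 \right)} + \left(-11 + K{\left(v{\left(6,0 \right)} \right)}\right)^{2} = \left(9 - - \frac{13}{5}\right) + \left(-11 - 0 \cdot 6\right)^{2} = \left(9 + \frac{13}{5}\right) + \left(-11 - 0\right)^{2} = \frac{58}{5} + \left(-11 + 0\right)^{2} = \frac{58}{5} + \left(-11\right)^{2} = \frac{58}{5} + 121 = \frac{663}{5}$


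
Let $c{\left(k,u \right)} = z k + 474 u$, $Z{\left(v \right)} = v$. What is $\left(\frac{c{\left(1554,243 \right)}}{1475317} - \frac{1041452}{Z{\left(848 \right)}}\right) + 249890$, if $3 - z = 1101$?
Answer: $\frac{77772941332169}{312767204} \approx 2.4866 \cdot 10^{5}$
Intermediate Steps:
$z = -1098$ ($z = 3 - 1101 = -1098$)
$c{\left(k,u \right)} = - 1098 k + 474 u$
$\left(\frac{c{\left(1554,243 \right)}}{1475317} - \frac{1041452}{Z{\left(848 \right)}}\right) + 249890 = \left(\frac{\left(-1098\right) 1554 + 474 \cdot 243}{1475317} - \frac{1041452}{848}\right) + 249890 = \left(\left(-1706292 + 115182\right) \frac{1}{1475317} - \frac{260363}{212}\right) + 249890 = \left(\left(-1591110\right) \frac{1}{1475317} - \frac{260363}{212}\right) + 249890 = \left(- \frac{1591110}{1475317} - \frac{260363}{212}\right) + 249890 = - \frac{384455275391}{312767204} + 249890 = \frac{77772941332169}{312767204}$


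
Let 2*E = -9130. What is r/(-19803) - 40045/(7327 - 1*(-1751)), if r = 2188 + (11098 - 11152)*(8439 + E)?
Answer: 120689721/19974626 ≈ 6.0422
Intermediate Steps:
E = -4565 (E = (½)*(-9130) = -4565)
r = -207008 (r = 2188 + (11098 - 11152)*(8439 - 4565) = 2188 - 54*3874 = 2188 - 209196 = -207008)
r/(-19803) - 40045/(7327 - 1*(-1751)) = -207008/(-19803) - 40045/(7327 - 1*(-1751)) = -207008*(-1/19803) - 40045/(7327 + 1751) = 207008/19803 - 40045/9078 = 120689721/19974626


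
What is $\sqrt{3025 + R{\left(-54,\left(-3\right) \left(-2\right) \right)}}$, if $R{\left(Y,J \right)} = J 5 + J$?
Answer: $\sqrt{3061} \approx 55.326$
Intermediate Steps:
$R{\left(Y,J \right)} = 6 J$ ($R{\left(Y,J \right)} = 5 J + J = 6 J$)
$\sqrt{3025 + R{\left(-54,\left(-3\right) \left(-2\right) \right)}} = \sqrt{3025 + 6 \left(\left(-3\right) \left(-2\right)\right)} = \sqrt{3025 + 6 \cdot 6} = \sqrt{3025 + 36} = \sqrt{3061}$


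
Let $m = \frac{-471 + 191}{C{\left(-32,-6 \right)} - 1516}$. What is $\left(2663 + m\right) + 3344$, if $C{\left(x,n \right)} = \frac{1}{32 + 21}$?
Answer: $\frac{482659269}{80347} \approx 6007.2$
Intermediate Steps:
$C{\left(x,n \right)} = \frac{1}{53}$
$m = \frac{14840}{80347}$ ($m = \frac{-471 + 191}{\frac{1}{53} - 1516} = - \frac{280}{- \frac{80347}{53}} = \left(-280\right) \left(- \frac{53}{80347}\right) = \frac{14840}{80347} \approx 0.1847$)
$\left(2663 + m\right) + 3344 = \left(2663 + \frac{14840}{80347}\right) + 3344 = \frac{213978901}{80347} + 3344 = \frac{482659269}{80347}$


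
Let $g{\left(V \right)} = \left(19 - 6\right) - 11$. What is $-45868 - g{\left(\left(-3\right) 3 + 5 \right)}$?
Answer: $-45870$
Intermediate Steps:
$g{\left(V \right)} = 2$ ($g{\left(V \right)} = 13 - 11 = 2$)
$-45868 - g{\left(\left(-3\right) 3 + 5 \right)} = -45868 - 2 = -45870$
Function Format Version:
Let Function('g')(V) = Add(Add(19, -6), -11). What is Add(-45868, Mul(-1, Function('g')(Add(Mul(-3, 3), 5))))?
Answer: -45870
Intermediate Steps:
Function('g')(V) = 2 (Function('g')(V) = Add(13, -11) = 2)
Add(-45868, Mul(-1, Function('g')(Add(Mul(-3, 3), 5)))) = Add(-45868, Mul(-1, 2)) = Add(-45868, -2) = -45870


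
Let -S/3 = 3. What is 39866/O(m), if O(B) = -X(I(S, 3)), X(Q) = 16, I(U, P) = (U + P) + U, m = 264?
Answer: -19933/8 ≈ -2491.6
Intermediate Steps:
S = -9 (S = -3*3 = -9)
I(U, P) = P + 2*U (I(U, P) = (P + U) + U = P + 2*U)
O(B) = -16 (O(B) = -1*16 = -16)
39866/O(m) = 39866/(-16) = 39866*(-1/16) = -19933/8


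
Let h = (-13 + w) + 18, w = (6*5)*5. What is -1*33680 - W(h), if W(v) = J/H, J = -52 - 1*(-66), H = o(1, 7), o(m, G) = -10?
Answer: -168393/5 ≈ -33679.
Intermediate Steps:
w = 150 (w = 30*5 = 150)
H = -10
h = 155 (h = (-13 + 150) + 18 = 137 + 18 = 155)
J = 14 (J = -52 + 66 = 14)
W(v) = -7/5 (W(v) = 14/(-10) = 14*(-⅒) = -7/5)
-1*33680 - W(h) = -1*33680 - 1*(-7/5) = -33680 + 7/5 = -168393/5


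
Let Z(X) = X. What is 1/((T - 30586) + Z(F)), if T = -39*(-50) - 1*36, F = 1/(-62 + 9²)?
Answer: -19/544767 ≈ -3.4877e-5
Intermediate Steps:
F = 1/19 (F = 1/(-62 + 81) = 1/19 ≈ 0.052632)
T = 1914 (T = 1950 - 36 = 1914)
1/((T - 30586) + Z(F)) = 1/((1914 - 30586) + 1/19) = 1/(-28672 + 1/19) = 1/(-544767/19) = -19/544767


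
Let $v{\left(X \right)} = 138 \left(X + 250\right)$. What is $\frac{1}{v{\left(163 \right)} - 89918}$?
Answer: $- \frac{1}{32924} \approx -3.0373 \cdot 10^{-5}$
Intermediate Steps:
$v{\left(X \right)} = 34500 + 138 X$ ($v{\left(X \right)} = 138 \left(250 + X\right) = 34500 + 138 X$)
$\frac{1}{v{\left(163 \right)} - 89918} = \frac{1}{\left(34500 + 138 \cdot 163\right) - 89918} = \frac{1}{\left(34500 + 22494\right) - 89918} = \frac{1}{56994 - 89918} = \frac{1}{-32924} = - \frac{1}{32924}$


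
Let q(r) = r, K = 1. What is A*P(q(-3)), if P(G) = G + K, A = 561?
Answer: -1122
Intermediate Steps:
P(G) = 1 + G (P(G) = G + 1 = 1 + G)
A*P(q(-3)) = 561*(1 - 3) = 561*(-2) = -1122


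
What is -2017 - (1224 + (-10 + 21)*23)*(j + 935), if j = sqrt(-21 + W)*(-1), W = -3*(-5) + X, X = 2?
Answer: -1383012 + 2954*I ≈ -1.383e+6 + 2954.0*I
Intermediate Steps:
W = 17 (W = -3*(-5) + 2 = 15 + 2 = 17)
j = -2*I (j = sqrt(-21 + 17)*(-1) = sqrt(-4)*(-1) = (2*I)*(-1) = -2*I ≈ -2.0*I)
-2017 - (1224 + (-10 + 21)*23)*(j + 935) = -2017 - (1224 + (-10 + 21)*23)*(-2*I + 935) = -2017 - (1224 + 11*23)*(935 - 2*I) = -2017 - (1224 + 253)*(935 - 2*I) = -2017 - 1477*(935 - 2*I) = -2017 - (1380995 - 2954*I) = -2017 + (-1380995 + 2954*I) = -1383012 + 2954*I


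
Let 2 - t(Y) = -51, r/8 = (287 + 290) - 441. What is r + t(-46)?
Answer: 1141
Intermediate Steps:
r = 1088 (r = 8*((287 + 290) - 441) = 8*(577 - 441) = 8*136 = 1088)
t(Y) = 53 (t(Y) = 2 - 1*(-51) = 2 + 51 = 53)
r + t(-46) = 1088 + 53 = 1141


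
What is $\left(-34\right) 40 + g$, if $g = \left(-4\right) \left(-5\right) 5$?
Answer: $-1260$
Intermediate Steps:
$g = 100$ ($g = 20 \cdot 5 = 100$)
$\left(-34\right) 40 + g = \left(-34\right) 40 + 100 = -1360 + 100 = -1260$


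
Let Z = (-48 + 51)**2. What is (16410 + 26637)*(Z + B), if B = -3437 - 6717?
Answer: -436711815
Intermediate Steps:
B = -10154
Z = 9 (Z = 3**2 = 9)
(16410 + 26637)*(Z + B) = (16410 + 26637)*(9 - 10154) = 43047*(-10145) = -436711815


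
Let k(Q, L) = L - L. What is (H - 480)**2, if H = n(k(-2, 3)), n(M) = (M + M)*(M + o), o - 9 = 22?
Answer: 230400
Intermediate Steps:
k(Q, L) = 0
o = 31 (o = 9 + 22 = 31)
n(M) = 2*M*(31 + M) (n(M) = (M + M)*(M + 31) = (2*M)*(31 + M) = 2*M*(31 + M))
H = 0 (H = 2*0*(31 + 0) = 2*0*31 = 0)
(H - 480)**2 = (0 - 480)**2 = (-480)**2 = 230400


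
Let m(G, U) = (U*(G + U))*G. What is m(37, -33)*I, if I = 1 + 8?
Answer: -43956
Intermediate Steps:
m(G, U) = G*U*(G + U)
I = 9
m(37, -33)*I = (37*(-33)*(37 - 33))*9 = (37*(-33)*4)*9 = -4884*9 = -43956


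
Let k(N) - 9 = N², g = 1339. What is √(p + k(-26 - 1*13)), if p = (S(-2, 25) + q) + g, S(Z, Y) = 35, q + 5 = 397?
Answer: 4*√206 ≈ 57.411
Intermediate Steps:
q = 392 (q = -5 + 397 = 392)
k(N) = 9 + N²
p = 1766 (p = (35 + 392) + 1339 = 427 + 1339 = 1766)
√(p + k(-26 - 1*13)) = √(1766 + (9 + (-26 - 1*13)²)) = √(1766 + (9 + (-26 - 13)²)) = √(1766 + (9 + (-39)²)) = √(1766 + (9 + 1521)) = √(1766 + 1530) = √3296 = 4*√206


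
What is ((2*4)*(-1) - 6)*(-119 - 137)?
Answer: 3584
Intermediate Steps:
((2*4)*(-1) - 6)*(-119 - 137) = (8*(-1) - 6)*(-256) = (-8 - 6)*(-256) = -14*(-256) = 3584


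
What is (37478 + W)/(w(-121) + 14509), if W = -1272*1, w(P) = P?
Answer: 18103/7194 ≈ 2.5164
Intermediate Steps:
W = -1272
(37478 + W)/(w(-121) + 14509) = (37478 - 1272)/(-121 + 14509) = 36206/14388 = 36206*(1/14388) = 18103/7194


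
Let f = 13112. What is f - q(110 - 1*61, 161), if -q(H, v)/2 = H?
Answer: 13210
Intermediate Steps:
q(H, v) = -2*H
f - q(110 - 1*61, 161) = 13112 - (-2)*(110 - 1*61) = 13112 - (-2)*(110 - 61) = 13112 - (-2)*49 = 13112 - 1*(-98) = 13112 + 98 = 13210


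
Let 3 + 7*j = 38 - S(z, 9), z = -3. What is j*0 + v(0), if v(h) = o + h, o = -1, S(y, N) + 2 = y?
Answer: -1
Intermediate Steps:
S(y, N) = -2 + y
v(h) = -1 + h
j = 40/7 (j = -3/7 + (38 - (-2 - 3))/7 = -3/7 + (38 - 1*(-5))/7 = -3/7 + (38 + 5)/7 = -3/7 + (1/7)*43 = -3/7 + 43/7 = 40/7 ≈ 5.7143)
j*0 + v(0) = (40/7)*0 + (-1 + 0) = 0 - 1 = -1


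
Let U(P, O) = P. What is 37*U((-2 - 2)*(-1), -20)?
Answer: 148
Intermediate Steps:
37*U((-2 - 2)*(-1), -20) = 37*((-2 - 2)*(-1)) = 37*(-4*(-1)) = 37*4 = 148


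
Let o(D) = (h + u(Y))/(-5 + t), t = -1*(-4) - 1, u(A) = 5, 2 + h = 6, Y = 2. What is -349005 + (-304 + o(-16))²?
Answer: -1015331/4 ≈ -2.5383e+5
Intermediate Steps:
h = 4 (h = -2 + 6 = 4)
t = 3 (t = 4 - 1 = 3)
o(D) = -9/2 (o(D) = (4 + 5)/(-5 + 3) = 9/(-2) = 9*(-½) = -9/2)
-349005 + (-304 + o(-16))² = -349005 + (-304 - 9/2)² = -349005 + (-617/2)² = -349005 + 380689/4 = -1015331/4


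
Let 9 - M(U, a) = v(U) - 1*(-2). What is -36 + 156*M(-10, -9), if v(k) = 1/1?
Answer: 900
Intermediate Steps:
v(k) = 1
M(U, a) = 6 (M(U, a) = 9 - (1 - 1*(-2)) = 9 - (1 + 2) = 9 - 1*3 = 9 - 3 = 6)
-36 + 156*M(-10, -9) = -36 + 156*6 = -36 + 936 = 900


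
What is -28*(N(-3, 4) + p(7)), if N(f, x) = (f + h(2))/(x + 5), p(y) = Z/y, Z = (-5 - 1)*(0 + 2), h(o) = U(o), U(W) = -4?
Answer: 628/9 ≈ 69.778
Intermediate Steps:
h(o) = -4
Z = -12 (Z = -6*2 = -12)
p(y) = -12/y
N(f, x) = (-4 + f)/(5 + x) (N(f, x) = (f - 4)/(x + 5) = (-4 + f)/(5 + x))
-28*(N(-3, 4) + p(7)) = -28*((-4 - 3)/(5 + 4) - 12/7) = -28*(-7/9 - 12*⅐) = -28*((⅑)*(-7) - 12/7) = -28*(-7/9 - 12/7) = -28*(-157/63) = 628/9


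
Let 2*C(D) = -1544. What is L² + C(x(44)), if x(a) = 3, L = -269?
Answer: 71589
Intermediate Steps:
C(D) = -772 (C(D) = (½)*(-1544) = -772)
L² + C(x(44)) = (-269)² - 772 = 72361 - 772 = 71589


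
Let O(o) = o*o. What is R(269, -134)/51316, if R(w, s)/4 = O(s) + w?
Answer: 18225/12829 ≈ 1.4206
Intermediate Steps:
O(o) = o²
R(w, s) = 4*w + 4*s² (R(w, s) = 4*(s² + w) = 4*(w + s²) = 4*w + 4*s²)
R(269, -134)/51316 = (4*269 + 4*(-134)²)/51316 = (1076 + 4*17956)*(1/51316) = (1076 + 71824)*(1/51316) = 72900*(1/51316) = 18225/12829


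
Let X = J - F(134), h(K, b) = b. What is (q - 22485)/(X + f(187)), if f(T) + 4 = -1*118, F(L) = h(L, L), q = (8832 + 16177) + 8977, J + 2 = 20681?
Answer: 11501/20423 ≈ 0.56314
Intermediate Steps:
J = 20679 (J = -2 + 20681 = 20679)
q = 33986 (q = 25009 + 8977 = 33986)
F(L) = L
f(T) = -122 (f(T) = -4 - 1*118 = -4 - 118 = -122)
X = 20545 (X = 20679 - 1*134 = 20679 - 134 = 20545)
(q - 22485)/(X + f(187)) = (33986 - 22485)/(20545 - 122) = 11501/20423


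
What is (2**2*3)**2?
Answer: 144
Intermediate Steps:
(2**2*3)**2 = (4*3)**2 = 12**2 = 144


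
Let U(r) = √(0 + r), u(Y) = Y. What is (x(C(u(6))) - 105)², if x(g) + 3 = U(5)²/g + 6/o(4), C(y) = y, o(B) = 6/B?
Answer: 383161/36 ≈ 10643.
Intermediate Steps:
U(r) = √r
x(g) = 1 + 5/g (x(g) = -3 + ((√5)²/g + 6/((6/4))) = -3 + (5/g + 6/((6*(¼)))) = -3 + (5/g + 6/(3/2)) = -3 + (5/g + 6*(⅔)) = -3 + (5/g + 4) = -3 + (4 + 5/g) = 1 + 5/g)
(x(C(u(6))) - 105)² = ((5 + 6)/6 - 105)² = ((⅙)*11 - 105)² = (11/6 - 105)² = (-619/6)² = 383161/36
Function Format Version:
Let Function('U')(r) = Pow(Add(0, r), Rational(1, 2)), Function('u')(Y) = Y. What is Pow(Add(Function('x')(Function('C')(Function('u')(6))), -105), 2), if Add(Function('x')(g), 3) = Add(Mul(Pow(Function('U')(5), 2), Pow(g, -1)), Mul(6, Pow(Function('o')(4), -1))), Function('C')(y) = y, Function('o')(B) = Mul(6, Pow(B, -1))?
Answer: Rational(383161, 36) ≈ 10643.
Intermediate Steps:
Function('U')(r) = Pow(r, Rational(1, 2))
Function('x')(g) = Add(1, Mul(5, Pow(g, -1))) (Function('x')(g) = Add(-3, Add(Mul(Pow(Pow(5, Rational(1, 2)), 2), Pow(g, -1)), Mul(6, Pow(Mul(6, Pow(4, -1)), -1)))) = Add(-3, Add(Mul(5, Pow(g, -1)), Mul(6, Pow(Mul(6, Rational(1, 4)), -1)))) = Add(-3, Add(Mul(5, Pow(g, -1)), Mul(6, Pow(Rational(3, 2), -1)))) = Add(-3, Add(Mul(5, Pow(g, -1)), Mul(6, Rational(2, 3)))) = Add(-3, Add(Mul(5, Pow(g, -1)), 4)) = Add(-3, Add(4, Mul(5, Pow(g, -1)))) = Add(1, Mul(5, Pow(g, -1))))
Pow(Add(Function('x')(Function('C')(Function('u')(6))), -105), 2) = Pow(Add(Mul(Pow(6, -1), Add(5, 6)), -105), 2) = Pow(Add(Mul(Rational(1, 6), 11), -105), 2) = Pow(Add(Rational(11, 6), -105), 2) = Pow(Rational(-619, 6), 2) = Rational(383161, 36)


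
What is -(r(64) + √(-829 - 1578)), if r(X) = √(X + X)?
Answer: -8*√2 - I*√2407 ≈ -11.314 - 49.061*I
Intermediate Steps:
r(X) = √2*√X (r(X) = √(2*X) = √2*√X)
-(r(64) + √(-829 - 1578)) = -(√2*√64 + √(-829 - 1578)) = -(√2*8 + √(-2407)) = -(8*√2 + I*√2407) = -8*√2 - I*√2407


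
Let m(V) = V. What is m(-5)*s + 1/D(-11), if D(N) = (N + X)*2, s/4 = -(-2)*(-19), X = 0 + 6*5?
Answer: 28881/38 ≈ 760.03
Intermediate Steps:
X = 30 (X = 0 + 30 = 30)
s = -152 (s = 4*(-(-2)*(-19)) = 4*(-1*38) = 4*(-38) = -152)
D(N) = 60 + 2*N (D(N) = (N + 30)*2 = (30 + N)*2 = 60 + 2*N)
m(-5)*s + 1/D(-11) = -5*(-152) + 1/(60 + 2*(-11)) = 760 + 1/(60 - 22) = 760 + 1/38 = 28881/38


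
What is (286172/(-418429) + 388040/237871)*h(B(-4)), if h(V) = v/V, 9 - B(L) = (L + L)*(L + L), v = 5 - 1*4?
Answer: -94295169348/5474266856245 ≈ -0.017225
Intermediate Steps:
v = 1 (v = 5 - 4 = 1)
B(L) = 9 - 4*L**2 (B(L) = 9 - (L + L)*(L + L) = 9 - 2*L*2*L = 9 - 4*L**2)
h(V) = 1/V
(286172/(-418429) + 388040/237871)*h(B(-4)) = (286172/(-418429) + 388040/237871)/(9 - 4*(-4)**2) = (286172*(-1/418429) + 388040*(1/237871))/(9 - 4*16) = (-286172/418429 + 388040/237871)/(9 - 64) = (94295169348/99532124659)/(-55) = (94295169348/99532124659)*(-1/55) = -94295169348/5474266856245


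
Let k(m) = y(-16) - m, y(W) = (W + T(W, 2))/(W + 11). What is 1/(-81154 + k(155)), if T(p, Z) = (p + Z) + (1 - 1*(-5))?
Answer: -5/406521 ≈ -1.2299e-5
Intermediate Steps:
T(p, Z) = 6 + Z + p (T(p, Z) = (Z + p) + (1 + 5) = (Z + p) + 6 = 6 + Z + p)
y(W) = (8 + 2*W)/(11 + W) (y(W) = (W + (6 + 2 + W))/(W + 11) = (W + (8 + W))/(11 + W) = (8 + 2*W)/(11 + W))
k(m) = 24/5 - m (k(m) = 2*(4 - 16)/(11 - 16) - m = 2*(-12)/(-5) - m = 2*(-1/5)*(-12) - m = 24/5 - m)
1/(-81154 + k(155)) = 1/(-81154 + (24/5 - 1*155)) = 1/(-81154 + (24/5 - 155)) = 1/(-81154 - 751/5) = 1/(-406521/5) = -5/406521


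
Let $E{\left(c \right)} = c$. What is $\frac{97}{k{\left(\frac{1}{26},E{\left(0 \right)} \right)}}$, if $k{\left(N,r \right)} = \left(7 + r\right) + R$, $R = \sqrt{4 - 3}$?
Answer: $\frac{97}{8} \approx 12.125$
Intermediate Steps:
$R = 1$ ($R = \sqrt{1} = 1$)
$k{\left(N,r \right)} = 8 + r$ ($k{\left(N,r \right)} = \left(7 + r\right) + 1 = 8 + r$)
$\frac{97}{k{\left(\frac{1}{26},E{\left(0 \right)} \right)}} = \frac{97}{8 + 0} = \frac{97}{8}$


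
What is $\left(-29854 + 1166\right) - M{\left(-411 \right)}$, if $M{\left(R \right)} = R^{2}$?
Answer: $-197609$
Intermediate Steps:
$\left(-29854 + 1166\right) - M{\left(-411 \right)} = \left(-29854 + 1166\right) - \left(-411\right)^{2} = -28688 - 168921 = -197609$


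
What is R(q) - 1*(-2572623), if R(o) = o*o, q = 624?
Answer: 2961999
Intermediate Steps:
R(o) = o²
R(q) - 1*(-2572623) = 624² - 1*(-2572623) = 389376 + 2572623 = 2961999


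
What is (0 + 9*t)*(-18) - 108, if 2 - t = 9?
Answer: 1026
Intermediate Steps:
t = -7 (t = 2 - 1*9 = 2 - 9 = -7)
(0 + 9*t)*(-18) - 108 = (0 + 9*(-7))*(-18) - 108 = (0 - 63)*(-18) - 108 = -63*(-18) - 108 = 1134 - 108 = 1026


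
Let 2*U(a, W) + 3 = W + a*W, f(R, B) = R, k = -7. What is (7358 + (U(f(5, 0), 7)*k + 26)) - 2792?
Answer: 8911/2 ≈ 4455.5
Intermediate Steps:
U(a, W) = -3/2 + W/2 + W*a/2 (U(a, W) = -3/2 + (W + a*W)/2 = -3/2 + (W + W*a)/2 = -3/2 + (W/2 + W*a/2) = -3/2 + W/2 + W*a/2)
(7358 + (U(f(5, 0), 7)*k + 26)) - 2792 = (7358 + ((-3/2 + (½)*7 + (½)*7*5)*(-7) + 26)) - 2792 = (7358 + ((-3/2 + 7/2 + 35/2)*(-7) + 26)) - 2792 = (7358 + ((39/2)*(-7) + 26)) - 2792 = (7358 + (-273/2 + 26)) - 2792 = (7358 - 221/2) - 2792 = 14495/2 - 2792 = 8911/2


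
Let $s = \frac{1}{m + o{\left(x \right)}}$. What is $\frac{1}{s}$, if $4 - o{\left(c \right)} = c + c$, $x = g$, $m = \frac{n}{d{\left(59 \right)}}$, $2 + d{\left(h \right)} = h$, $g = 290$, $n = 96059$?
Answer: $\frac{63227}{57} \approx 1109.2$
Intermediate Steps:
$d{\left(h \right)} = -2 + h$
$m = \frac{96059}{57}$ ($m = \frac{96059}{-2 + 59} = \frac{96059}{57} \approx 1685.2$)
$x = 290$
$o{\left(c \right)} = 4 - 2 c$ ($o{\left(c \right)} = 4 - \left(c + c\right) = 4 - 2 c$)
$s = \frac{57}{63227}$ ($s = \frac{1}{\frac{96059}{57} + \left(4 - 580\right)} = \frac{1}{\frac{96059}{57} - 576} = \frac{1}{\frac{63227}{57}} = \frac{57}{63227} \approx 0.00090151$)
$\frac{1}{s} = \frac{1}{\frac{57}{63227}} = \frac{63227}{57}$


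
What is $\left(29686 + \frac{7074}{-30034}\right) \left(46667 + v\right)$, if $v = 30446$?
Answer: $\frac{34376291022125}{15017} \approx 2.2892 \cdot 10^{9}$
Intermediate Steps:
$\left(29686 + \frac{7074}{-30034}\right) \left(46667 + v\right) = \left(29686 + \frac{7074}{-30034}\right) \left(46667 + 30446\right) = \left(29686 + 7074 \left(- \frac{1}{30034}\right)\right) 77113 = \left(29686 - \frac{3537}{15017}\right) 77113 = \frac{445791125}{15017} \cdot 77113 = \frac{34376291022125}{15017}$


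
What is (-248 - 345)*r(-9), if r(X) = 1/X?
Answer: 593/9 ≈ 65.889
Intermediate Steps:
(-248 - 345)*r(-9) = (-248 - 345)/(-9) = -593*(-1/9) = 593/9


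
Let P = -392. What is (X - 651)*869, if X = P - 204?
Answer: -1083643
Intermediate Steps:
X = -596 (X = -392 - 204 = -596)
(X - 651)*869 = (-596 - 651)*869 = -1247*869 = -1083643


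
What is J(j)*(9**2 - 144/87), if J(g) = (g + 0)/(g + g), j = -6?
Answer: 2301/58 ≈ 39.672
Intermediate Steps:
J(g) = 1/2 (J(g) = g/((2*g)) = g*(1/(2*g)) = 1/2)
J(j)*(9**2 - 144/87) = (9**2 - 144/87)/2 = (81 - 144*1/87)/2 = (81 - 48/29)/2 = (1/2)*(2301/29) = 2301/58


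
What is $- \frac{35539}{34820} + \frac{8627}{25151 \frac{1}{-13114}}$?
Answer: $- \frac{3940236365349}{875757820} \approx -4499.2$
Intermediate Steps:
$- \frac{35539}{34820} + \frac{8627}{25151 \frac{1}{-13114}} = \left(-35539\right) \frac{1}{34820} + \frac{8627}{25151 \left(- \frac{1}{13114}\right)} = - \frac{35539}{34820} + \frac{8627}{- \frac{25151}{13114}} = - \frac{35539}{34820} + 8627 \left(- \frac{13114}{25151}\right) = - \frac{35539}{34820} - \frac{113134478}{25151} = - \frac{3940236365349}{875757820}$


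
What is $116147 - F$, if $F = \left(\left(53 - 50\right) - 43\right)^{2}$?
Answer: $114547$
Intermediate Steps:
$F = 1600$ ($F = \left(3 - 43\right)^{2} = \left(-40\right)^{2} = 1600$)
$116147 - F = 116147 - 1600 = 114547$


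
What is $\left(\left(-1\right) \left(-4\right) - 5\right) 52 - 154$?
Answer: $-206$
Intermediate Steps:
$\left(\left(-1\right) \left(-4\right) - 5\right) 52 - 154 = \left(4 - 5\right) 52 - 154 = \left(-1\right) 52 - 154 = -52 - 154 = -206$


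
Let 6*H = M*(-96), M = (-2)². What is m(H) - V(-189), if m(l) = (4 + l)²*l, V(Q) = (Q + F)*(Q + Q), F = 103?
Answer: -262908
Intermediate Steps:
M = 4
V(Q) = 2*Q*(103 + Q) (V(Q) = (Q + 103)*(Q + Q) = (103 + Q)*(2*Q) = 2*Q*(103 + Q))
H = -64 (H = (4*(-96))/6 = (⅙)*(-384) = -64)
m(l) = l*(4 + l)²
m(H) - V(-189) = -64*(4 - 64)² - 2*(-189)*(103 - 189) = -64*(-60)² - 2*(-189)*(-86) = -64*3600 - 1*32508 = -230400 - 32508 = -262908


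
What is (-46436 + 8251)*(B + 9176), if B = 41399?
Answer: -1931206375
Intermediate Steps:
(-46436 + 8251)*(B + 9176) = (-46436 + 8251)*(41399 + 9176) = -38185*50575 = -1931206375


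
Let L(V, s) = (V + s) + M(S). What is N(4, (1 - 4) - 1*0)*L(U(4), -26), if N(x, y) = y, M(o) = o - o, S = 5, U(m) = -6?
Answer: 96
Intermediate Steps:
M(o) = 0
L(V, s) = V + s (L(V, s) = (V + s) + 0 = V + s)
N(4, (1 - 4) - 1*0)*L(U(4), -26) = ((1 - 4) - 1*0)*(-6 - 26) = (-3 + 0)*(-32) = -3*(-32) = 96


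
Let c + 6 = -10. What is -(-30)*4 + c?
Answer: 104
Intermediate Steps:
c = -16 (c = -6 - 10 = -16)
-(-30)*4 + c = -(-30)*4 - 16 = -5*(-24) - 16 = 120 - 16 = 104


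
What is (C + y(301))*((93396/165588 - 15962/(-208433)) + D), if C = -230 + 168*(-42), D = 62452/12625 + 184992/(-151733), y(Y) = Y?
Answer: -33621347634795724958209/1101933842069622775 ≈ -30511.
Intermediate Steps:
D = 7140505316/1915629125 (D = 62452*(1/12625) + 184992*(-1/151733) = 62452/12625 - 184992/151733 = 7140505316/1915629125 ≈ 3.7275)
C = -7286 (C = -230 - 7056 = -7286)
(C + y(301))*((93396/165588 - 15962/(-208433)) + D) = (-7286 + 301)*((93396/165588 - 15962/(-208433)) + 7140505316/1915629125) = -6985*((93396*(1/165588) - 15962*(-1/208433)) + 7140505316/1915629125) = -6985*((7783/13799 + 15962/208433) + 7140505316/1915629125) = -6985*(1842493677/2876166967 + 7140505316/1915629125) = -6985*24066820067856639197/5509669210348113875 = -33621347634795724958209/1101933842069622775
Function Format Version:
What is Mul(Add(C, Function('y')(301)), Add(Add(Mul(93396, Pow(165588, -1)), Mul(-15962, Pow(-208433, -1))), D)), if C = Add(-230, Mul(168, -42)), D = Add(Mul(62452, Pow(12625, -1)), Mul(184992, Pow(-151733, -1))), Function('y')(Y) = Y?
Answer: Rational(-33621347634795724958209, 1101933842069622775) ≈ -30511.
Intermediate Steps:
D = Rational(7140505316, 1915629125) (D = Add(Mul(62452, Rational(1, 12625)), Mul(184992, Rational(-1, 151733))) = Add(Rational(62452, 12625), Rational(-184992, 151733)) = Rational(7140505316, 1915629125) ≈ 3.7275)
C = -7286 (C = Add(-230, -7056) = -7286)
Mul(Add(C, Function('y')(301)), Add(Add(Mul(93396, Pow(165588, -1)), Mul(-15962, Pow(-208433, -1))), D)) = Mul(Add(-7286, 301), Add(Add(Mul(93396, Pow(165588, -1)), Mul(-15962, Pow(-208433, -1))), Rational(7140505316, 1915629125))) = Mul(-6985, Add(Add(Mul(93396, Rational(1, 165588)), Mul(-15962, Rational(-1, 208433))), Rational(7140505316, 1915629125))) = Mul(-6985, Add(Add(Rational(7783, 13799), Rational(15962, 208433)), Rational(7140505316, 1915629125))) = Mul(-6985, Add(Rational(1842493677, 2876166967), Rational(7140505316, 1915629125))) = Mul(-6985, Rational(24066820067856639197, 5509669210348113875)) = Rational(-33621347634795724958209, 1101933842069622775)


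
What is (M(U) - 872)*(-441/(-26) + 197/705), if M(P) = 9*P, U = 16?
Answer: -8848756/705 ≈ -12551.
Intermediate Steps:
(M(U) - 872)*(-441/(-26) + 197/705) = (9*16 - 872)*(-441/(-26) + 197/705) = (144 - 872)*(-441*(-1/26) + 197*(1/705)) = -728*(441/26 + 197/705) = -728*316027/18330 = -8848756/705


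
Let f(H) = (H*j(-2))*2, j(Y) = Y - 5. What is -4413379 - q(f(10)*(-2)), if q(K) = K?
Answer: -4413659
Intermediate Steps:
j(Y) = -5 + Y
f(H) = -14*H (f(H) = (H*(-5 - 2))*2 = (H*(-7))*2 = -7*H*2 = -14*H)
-4413379 - q(f(10)*(-2)) = -4413379 - (-14*10)*(-2) = -4413379 - (-140)*(-2) = -4413379 - 1*280 = -4413379 - 280 = -4413659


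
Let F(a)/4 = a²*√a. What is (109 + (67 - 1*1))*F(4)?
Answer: 22400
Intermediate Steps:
F(a) = 4*a^(5/2) (F(a) = 4*(a²*√a) = 4*a^(5/2))
(109 + (67 - 1*1))*F(4) = (109 + (67 - 1*1))*(4*4^(5/2)) = (109 + (67 - 1))*(4*32) = (109 + 66)*128 = 175*128 = 22400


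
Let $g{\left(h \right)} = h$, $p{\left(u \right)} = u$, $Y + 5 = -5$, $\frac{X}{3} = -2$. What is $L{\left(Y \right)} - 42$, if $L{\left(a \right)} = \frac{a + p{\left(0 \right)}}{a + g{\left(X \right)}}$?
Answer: $- \frac{331}{8} \approx -41.375$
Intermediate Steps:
$X = -6$ ($X = 3 \left(-2\right) = -6$)
$Y = -10$ ($Y = -5 - 5 = -10$)
$L{\left(a \right)} = \frac{a}{-6 + a}$ ($L{\left(a \right)} = \frac{a + 0}{a - 6} = \frac{a}{-6 + a}$)
$L{\left(Y \right)} - 42 = - \frac{10}{-6 - 10} - 42 = - \frac{10}{-16} - 42 = \left(-10\right) \left(- \frac{1}{16}\right) - 42 = \frac{5}{8} - 42 = - \frac{331}{8}$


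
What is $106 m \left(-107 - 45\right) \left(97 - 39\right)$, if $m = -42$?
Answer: $39248832$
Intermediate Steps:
$106 m \left(-107 - 45\right) \left(97 - 39\right) = 106 \left(-42\right) \left(-107 - 45\right) \left(97 - 39\right) = - 4452 \left(-107 - 45\right) 58 = - 4452 \left(\left(-152\right) 58\right) = \left(-4452\right) \left(-8816\right) = 39248832$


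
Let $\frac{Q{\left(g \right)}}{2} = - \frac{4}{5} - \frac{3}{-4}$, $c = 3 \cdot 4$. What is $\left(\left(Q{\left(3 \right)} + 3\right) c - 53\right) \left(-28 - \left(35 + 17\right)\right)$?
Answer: $1456$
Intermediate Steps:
$c = 12$
$Q{\left(g \right)} = - \frac{1}{10}$ ($Q{\left(g \right)} = 2 \left(- \frac{4}{5} - \frac{3}{-4}\right) = 2 \left(\left(-4\right) \frac{1}{5} - - \frac{3}{4}\right) = 2 \left(- \frac{4}{5} + \frac{3}{4}\right) = 2 \left(- \frac{1}{20}\right) = - \frac{1}{10}$)
$\left(\left(Q{\left(3 \right)} + 3\right) c - 53\right) \left(-28 - \left(35 + 17\right)\right) = \left(\left(- \frac{1}{10} + 3\right) 12 - 53\right) \left(-28 - \left(35 + 17\right)\right) = \left(\frac{29}{10} \cdot 12 - 53\right) \left(-28 - 52\right) = \left(\frac{174}{5} - 53\right) \left(-28 - 52\right) = \left(- \frac{91}{5}\right) \left(-80\right) = 1456$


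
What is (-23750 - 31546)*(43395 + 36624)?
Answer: -4424730624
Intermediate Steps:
(-23750 - 31546)*(43395 + 36624) = -55296*80019 = -4424730624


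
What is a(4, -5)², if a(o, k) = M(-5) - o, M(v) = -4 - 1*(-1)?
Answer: 49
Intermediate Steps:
M(v) = -3 (M(v) = -4 + 1 = -3)
a(o, k) = -3 - o
a(4, -5)² = (-3 - 1*4)² = (-3 - 4)² = (-7)² = 49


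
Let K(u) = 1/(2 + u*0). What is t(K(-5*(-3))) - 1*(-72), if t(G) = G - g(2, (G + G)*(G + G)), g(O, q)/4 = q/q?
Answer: 137/2 ≈ 68.500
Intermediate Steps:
K(u) = 1/2 (K(u) = 1/(2 + 0) = 1/2)
g(O, q) = 4 (g(O, q) = 4*(q/q) = 4*1 = 4)
t(G) = -4 + G (t(G) = G - 1*4 = G - 4 = -4 + G)
t(K(-5*(-3))) - 1*(-72) = (-4 + 1/2) - 1*(-72) = -7/2 + 72 = 137/2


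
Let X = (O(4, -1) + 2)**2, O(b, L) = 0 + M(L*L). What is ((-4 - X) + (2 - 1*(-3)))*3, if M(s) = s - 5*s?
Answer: -9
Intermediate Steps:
M(s) = -4*s
O(b, L) = -4*L**2 (O(b, L) = 0 - 4*L*L = 0 - 4*L**2 = -4*L**2)
X = 4 (X = (-4*(-1)**2 + 2)**2 = (-4*1 + 2)**2 = (-4 + 2)**2 = (-2)**2 = 4)
((-4 - X) + (2 - 1*(-3)))*3 = ((-4 - 1*4) + (2 - 1*(-3)))*3 = ((-4 - 4) + (2 + 3))*3 = (-8 + 5)*3 = -3*3 = -9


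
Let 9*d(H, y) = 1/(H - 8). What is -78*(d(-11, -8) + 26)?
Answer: -115570/57 ≈ -2027.5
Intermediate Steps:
d(H, y) = 1/(9*(-8 + H)) (d(H, y) = 1/(9*(H - 8)) = 1/(9*(-8 + H)))
-78*(d(-11, -8) + 26) = -78*(1/(9*(-8 - 11)) + 26) = -78*((1/9)/(-19) + 26) = -78*((1/9)*(-1/19) + 26) = -78*(-1/171 + 26) = -78*4445/171 = -115570/57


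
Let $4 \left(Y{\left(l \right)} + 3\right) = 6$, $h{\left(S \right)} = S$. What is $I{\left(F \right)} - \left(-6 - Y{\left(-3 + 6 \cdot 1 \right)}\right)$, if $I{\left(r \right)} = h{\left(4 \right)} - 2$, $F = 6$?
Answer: $\frac{13}{2} \approx 6.5$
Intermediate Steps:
$Y{\left(l \right)} = - \frac{3}{2}$ ($Y{\left(l \right)} = -3 + \frac{1}{4} \cdot 6 = -3 + \frac{3}{2} = - \frac{3}{2}$)
$I{\left(r \right)} = 2$ ($I{\left(r \right)} = 4 - 2 = 2$)
$I{\left(F \right)} - \left(-6 - Y{\left(-3 + 6 \cdot 1 \right)}\right) = 2 - \left(-6 - - \frac{3}{2}\right) = 2 - \left(-6 + \frac{3}{2}\right) = 2 - - \frac{9}{2} = 2 + \frac{9}{2} = \frac{13}{2}$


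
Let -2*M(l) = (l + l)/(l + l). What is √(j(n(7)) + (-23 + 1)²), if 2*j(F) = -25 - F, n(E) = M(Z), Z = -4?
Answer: √1887/2 ≈ 21.720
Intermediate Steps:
M(l) = -½ (M(l) = -(l + l)/(2*(l + l)) = -2*l/(2*(2*l)) = -2*l*1/(2*l)/2 = -½*1 = -½)
n(E) = -½
j(F) = -25/2 - F/2 (j(F) = (-25 - F)/2 = -25/2 - F/2)
√(j(n(7)) + (-23 + 1)²) = √((-25/2 - ½*(-½)) + (-23 + 1)²) = √((-25/2 + ¼) + (-22)²) = √(-49/4 + 484) = √(1887/4) = √1887/2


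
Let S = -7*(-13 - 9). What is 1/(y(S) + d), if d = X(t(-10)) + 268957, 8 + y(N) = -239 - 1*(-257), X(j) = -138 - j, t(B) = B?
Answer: 1/268839 ≈ 3.7197e-6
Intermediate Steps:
S = 154 (S = -7*(-22) = 154)
y(N) = 10 (y(N) = -8 + (-239 - 1*(-257)) = -8 + (-239 + 257) = -8 + 18 = 10)
d = 268829 (d = (-138 - 1*(-10)) + 268957 = (-138 + 10) + 268957 = -128 + 268957 = 268829)
1/(y(S) + d) = 1/(10 + 268829) = 1/268839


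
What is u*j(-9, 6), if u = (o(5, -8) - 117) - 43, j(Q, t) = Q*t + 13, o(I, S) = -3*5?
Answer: 7175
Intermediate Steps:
o(I, S) = -15
j(Q, t) = 13 + Q*t
u = -175 (u = (-15 - 117) - 43 = -132 - 43 = -175)
u*j(-9, 6) = -175*(13 - 9*6) = -175*(13 - 54) = -175*(-41) = 7175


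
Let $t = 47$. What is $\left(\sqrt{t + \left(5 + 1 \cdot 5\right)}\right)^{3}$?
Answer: $57 \sqrt{57} \approx 430.34$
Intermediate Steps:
$\left(\sqrt{t + \left(5 + 1 \cdot 5\right)}\right)^{3} = \left(\sqrt{47 + \left(5 + 1 \cdot 5\right)}\right)^{3} = \left(\sqrt{47 + \left(5 + 5\right)}\right)^{3} = \left(\sqrt{47 + 10}\right)^{3} = \left(\sqrt{57}\right)^{3} = 57 \sqrt{57}$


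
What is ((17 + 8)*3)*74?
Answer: 5550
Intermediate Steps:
((17 + 8)*3)*74 = (25*3)*74 = 75*74 = 5550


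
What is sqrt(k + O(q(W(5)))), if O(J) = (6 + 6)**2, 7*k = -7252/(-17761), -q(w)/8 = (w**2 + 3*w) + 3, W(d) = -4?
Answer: 2*sqrt(11360912455)/17761 ≈ 12.002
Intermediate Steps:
q(w) = -24 - 24*w - 8*w**2 (q(w) = -8*((w**2 + 3*w) + 3) = -8*(3 + w**2 + 3*w) = -24 - 24*w - 8*w**2)
k = 1036/17761 (k = (-7252/(-17761))/7 = (-7252*(-1/17761))/7 = (1/7)*(7252/17761) = 1036/17761 ≈ 0.058330)
O(J) = 144 (O(J) = 12**2 = 144)
sqrt(k + O(q(W(5)))) = sqrt(1036/17761 + 144) = sqrt(2558620/17761) = 2*sqrt(11360912455)/17761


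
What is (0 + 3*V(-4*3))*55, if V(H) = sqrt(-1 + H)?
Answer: 165*I*sqrt(13) ≈ 594.92*I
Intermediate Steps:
(0 + 3*V(-4*3))*55 = (0 + 3*sqrt(-1 - 4*3))*55 = (0 + 3*sqrt(-1 - 12))*55 = (0 + 3*sqrt(-13))*55 = (0 + 3*(I*sqrt(13)))*55 = (0 + 3*I*sqrt(13))*55 = (3*I*sqrt(13))*55 = 165*I*sqrt(13)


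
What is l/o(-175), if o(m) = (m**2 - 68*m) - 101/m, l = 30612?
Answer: 1339275/1860494 ≈ 0.71985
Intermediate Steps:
o(m) = m**2 - 101/m - 68*m
l/o(-175) = 30612/(((-101 + (-175)**2*(-68 - 175))/(-175))) = 30612/((-(-101 + 30625*(-243))/175)) = 30612/((-(-101 - 7441875)/175)) = 30612/((-1/175*(-7441976))) = 30612/(7441976/175) = 30612*(175/7441976) = 1339275/1860494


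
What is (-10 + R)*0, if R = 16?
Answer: 0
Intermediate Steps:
(-10 + R)*0 = (-10 + 16)*0 = 6*0 = 0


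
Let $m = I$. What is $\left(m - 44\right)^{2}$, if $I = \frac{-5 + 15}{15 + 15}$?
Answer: $\frac{17161}{9} \approx 1906.8$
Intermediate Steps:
$I = \frac{1}{3}$ ($I = \frac{10}{30} = 10 \cdot \frac{1}{30} = \frac{1}{3} \approx 0.33333$)
$m = \frac{1}{3} \approx 0.33333$
$\left(m - 44\right)^{2} = \left(\frac{1}{3} - 44\right)^{2} = \left(- \frac{131}{3}\right)^{2} = \frac{17161}{9}$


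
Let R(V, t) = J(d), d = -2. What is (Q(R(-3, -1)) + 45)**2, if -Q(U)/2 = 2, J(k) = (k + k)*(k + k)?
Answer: 1681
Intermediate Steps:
J(k) = 4*k**2 (J(k) = (2*k)*(2*k) = 4*k**2)
R(V, t) = 16 (R(V, t) = 4*(-2)**2 = 4*4 = 16)
Q(U) = -4 (Q(U) = -2*2 = -4)
(Q(R(-3, -1)) + 45)**2 = (-4 + 45)**2 = 41**2 = 1681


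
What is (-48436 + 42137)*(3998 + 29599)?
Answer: -211627503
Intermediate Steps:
(-48436 + 42137)*(3998 + 29599) = -6299*33597 = -211627503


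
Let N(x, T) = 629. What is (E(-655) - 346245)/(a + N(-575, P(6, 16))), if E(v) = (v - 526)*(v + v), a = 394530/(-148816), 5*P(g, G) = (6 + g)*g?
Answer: 89353962920/46605367 ≈ 1917.2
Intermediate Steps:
P(g, G) = g*(6 + g)/5 (P(g, G) = ((6 + g)*g)/5 = (g*(6 + g))/5 = g*(6 + g)/5)
a = -197265/74408 (a = 394530*(-1/148816) = -197265/74408 ≈ -2.6511)
E(v) = 2*v*(-526 + v) (E(v) = (-526 + v)*(2*v) = 2*v*(-526 + v))
(E(-655) - 346245)/(a + N(-575, P(6, 16))) = (2*(-655)*(-526 - 655) - 346245)/(-197265/74408 + 629) = (2*(-655)*(-1181) - 346245)/(46605367/74408) = (1547110 - 346245)*(74408/46605367) = 1200865*(74408/46605367) = 89353962920/46605367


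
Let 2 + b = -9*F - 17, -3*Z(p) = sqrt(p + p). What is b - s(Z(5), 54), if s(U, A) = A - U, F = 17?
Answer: -226 - sqrt(10)/3 ≈ -227.05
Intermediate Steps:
Z(p) = -sqrt(2)*sqrt(p)/3 (Z(p) = -sqrt(p + p)/3 = -sqrt(2)*sqrt(p)/3)
b = -172 (b = -2 + (-9*17 - 17) = -2 + (-153 - 17) = -2 - 170 = -172)
b - s(Z(5), 54) = -172 - (54 - (-1)*sqrt(2)*sqrt(5)/3) = -172 - (54 - (-1)*sqrt(10)/3) = -172 - (54 + sqrt(10)/3) = -172 + (-54 - sqrt(10)/3) = -226 - sqrt(10)/3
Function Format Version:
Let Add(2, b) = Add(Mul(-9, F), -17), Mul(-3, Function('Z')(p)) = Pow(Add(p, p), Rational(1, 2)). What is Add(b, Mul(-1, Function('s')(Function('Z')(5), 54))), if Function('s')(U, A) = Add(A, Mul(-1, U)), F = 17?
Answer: Add(-226, Mul(Rational(-1, 3), Pow(10, Rational(1, 2)))) ≈ -227.05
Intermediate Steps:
Function('Z')(p) = Mul(Rational(-1, 3), Pow(2, Rational(1, 2)), Pow(p, Rational(1, 2))) (Function('Z')(p) = Mul(Rational(-1, 3), Pow(Add(p, p), Rational(1, 2))) = Mul(Rational(-1, 3), Pow(Mul(2, p), Rational(1, 2))) = Mul(Rational(-1, 3), Mul(Pow(2, Rational(1, 2)), Pow(p, Rational(1, 2)))) = Mul(Rational(-1, 3), Pow(2, Rational(1, 2)), Pow(p, Rational(1, 2))))
b = -172 (b = Add(-2, Add(Mul(-9, 17), -17)) = Add(-2, Add(-153, -17)) = Add(-2, -170) = -172)
Add(b, Mul(-1, Function('s')(Function('Z')(5), 54))) = Add(-172, Mul(-1, Add(54, Mul(-1, Mul(Rational(-1, 3), Pow(2, Rational(1, 2)), Pow(5, Rational(1, 2))))))) = Add(-172, Mul(-1, Add(54, Mul(-1, Mul(Rational(-1, 3), Pow(10, Rational(1, 2))))))) = Add(-172, Mul(-1, Add(54, Mul(Rational(1, 3), Pow(10, Rational(1, 2)))))) = Add(-172, Add(-54, Mul(Rational(-1, 3), Pow(10, Rational(1, 2))))) = Add(-226, Mul(Rational(-1, 3), Pow(10, Rational(1, 2))))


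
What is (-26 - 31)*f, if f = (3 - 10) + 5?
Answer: 114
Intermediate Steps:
f = -2 (f = -7 + 5 = -2)
(-26 - 31)*f = (-26 - 31)*(-2) = -57*(-2) = 114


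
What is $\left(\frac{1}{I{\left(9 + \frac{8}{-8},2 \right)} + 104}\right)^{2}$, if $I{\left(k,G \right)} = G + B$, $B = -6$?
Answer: $\frac{1}{10000} \approx 0.0001$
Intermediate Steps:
$I{\left(k,G \right)} = -6 + G$ ($I{\left(k,G \right)} = G - 6 = -6 + G$)
$\left(\frac{1}{I{\left(9 + \frac{8}{-8},2 \right)} + 104}\right)^{2} = \left(\frac{1}{\left(-6 + 2\right) + 104}\right)^{2} = \left(\frac{1}{-4 + 104}\right)^{2} = \left(\frac{1}{100}\right)^{2} = \frac{1}{10000}$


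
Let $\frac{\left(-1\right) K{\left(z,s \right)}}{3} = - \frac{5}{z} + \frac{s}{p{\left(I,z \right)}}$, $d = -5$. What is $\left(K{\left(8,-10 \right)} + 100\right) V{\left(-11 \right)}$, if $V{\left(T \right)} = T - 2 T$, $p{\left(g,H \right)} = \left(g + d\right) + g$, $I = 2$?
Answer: $\frac{6325}{8} \approx 790.63$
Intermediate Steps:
$p{\left(g,H \right)} = -5 + 2 g$ ($p{\left(g,H \right)} = \left(g - 5\right) + g = \left(-5 + g\right) + g = -5 + 2 g$)
$V{\left(T \right)} = - T$
$K{\left(z,s \right)} = 3 s + \frac{15}{z}$ ($K{\left(z,s \right)} = - 3 \left(- \frac{5}{z} + \frac{s}{-5 + 2 \cdot 2}\right) = - 3 \left(- \frac{5}{z} + \frac{s}{-5 + 4}\right) = - 3 \left(- \frac{5}{z} + \frac{s}{-1}\right) = - 3 \left(- \frac{5}{z} + s \left(-1\right)\right) = - 3 \left(- \frac{5}{z} - s\right) = - 3 \left(- s - \frac{5}{z}\right) = 3 s + \frac{15}{z}$)
$\left(K{\left(8,-10 \right)} + 100\right) V{\left(-11 \right)} = \left(\left(3 \left(-10\right) + \frac{15}{8}\right) + 100\right) \left(\left(-1\right) \left(-11\right)\right) = \left(\left(-30 + 15 \cdot \frac{1}{8}\right) + 100\right) 11 = \left(\left(-30 + \frac{15}{8}\right) + 100\right) 11 = \left(- \frac{225}{8} + 100\right) 11 = \frac{575}{8} \cdot 11 = \frac{6325}{8}$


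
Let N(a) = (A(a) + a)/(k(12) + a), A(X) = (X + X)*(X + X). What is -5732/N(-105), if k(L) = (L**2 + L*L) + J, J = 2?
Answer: -212084/8799 ≈ -24.103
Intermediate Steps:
k(L) = 2 + 2*L**2 (k(L) = (L**2 + L*L) + 2 = (L**2 + L**2) + 2 = 2*L**2 + 2 = 2 + 2*L**2)
A(X) = 4*X**2 (A(X) = (2*X)*(2*X) = 4*X**2)
N(a) = (a + 4*a**2)/(290 + a) (N(a) = (4*a**2 + a)/((2 + 2*12**2) + a) = (a + 4*a**2)/((2 + 2*144) + a) = (a + 4*a**2)/((2 + 288) + a) = (a + 4*a**2)/(290 + a))
-5732/N(-105) = -5732*(-(290 - 105)/(105*(1 + 4*(-105)))) = -5732*(-37/(21*(1 - 420))) = -5732/((-105*1/185*(-419))) = -5732/8799/37 = -5732*37/8799 = -212084/8799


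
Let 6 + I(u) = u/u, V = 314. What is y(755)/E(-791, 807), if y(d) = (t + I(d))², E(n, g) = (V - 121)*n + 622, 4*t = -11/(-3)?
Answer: -2401/21893904 ≈ -0.00010967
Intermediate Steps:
t = 11/12 (t = (-11/(-3))/4 = (-11*(-⅓))/4 = (¼)*(11/3) = 11/12 ≈ 0.91667)
E(n, g) = 622 + 193*n (E(n, g) = (314 - 121)*n + 622 = 193*n + 622 = 622 + 193*n)
I(u) = -5 (I(u) = -6 + u/u = -6 + 1 = -5)
y(d) = 2401/144 (y(d) = (11/12 - 5)² = (-49/12)² = 2401/144)
y(755)/E(-791, 807) = 2401/(144*(622 + 193*(-791))) = 2401/(144*(622 - 152663)) = (2401/144)/(-152041) = (2401/144)*(-1/152041) = -2401/21893904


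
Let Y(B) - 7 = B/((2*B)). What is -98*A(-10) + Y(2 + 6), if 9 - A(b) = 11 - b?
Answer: 2367/2 ≈ 1183.5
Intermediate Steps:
Y(B) = 15/2 (Y(B) = 7 + B/((2*B)) = 7 + B*(1/(2*B)) = 7 + 1/2 = 15/2)
A(b) = -2 + b (A(b) = 9 - (11 - b) = 9 + (-11 + b) = -2 + b)
-98*A(-10) + Y(2 + 6) = -98*(-2 - 10) + 15/2 = -98*(-12) + 15/2 = 1176 + 15/2 = 2367/2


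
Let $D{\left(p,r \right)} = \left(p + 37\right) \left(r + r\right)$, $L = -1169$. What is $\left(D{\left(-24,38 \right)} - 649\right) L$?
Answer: $-396291$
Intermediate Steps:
$D{\left(p,r \right)} = 2 r \left(37 + p\right)$ ($D{\left(p,r \right)} = \left(37 + p\right) 2 r = 2 r \left(37 + p\right)$)
$\left(D{\left(-24,38 \right)} - 649\right) L = \left(2 \cdot 38 \left(37 - 24\right) - 649\right) \left(-1169\right) = \left(2 \cdot 38 \cdot 13 - 649\right) \left(-1169\right) = \left(988 - 649\right) \left(-1169\right) = 339 \left(-1169\right) = -396291$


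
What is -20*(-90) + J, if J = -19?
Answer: 1781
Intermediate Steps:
-20*(-90) + J = -20*(-90) - 19 = 1800 - 19 = 1781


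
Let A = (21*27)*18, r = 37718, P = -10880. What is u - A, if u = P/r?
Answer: -192480394/18859 ≈ -10206.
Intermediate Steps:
A = 10206 (A = 567*18 = 10206)
u = -5440/18859 (u = -10880/37718 = -10880*1/37718 = -5440/18859 ≈ -0.28846)
u - A = -5440/18859 - 1*10206 = -5440/18859 - 10206 = -192480394/18859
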